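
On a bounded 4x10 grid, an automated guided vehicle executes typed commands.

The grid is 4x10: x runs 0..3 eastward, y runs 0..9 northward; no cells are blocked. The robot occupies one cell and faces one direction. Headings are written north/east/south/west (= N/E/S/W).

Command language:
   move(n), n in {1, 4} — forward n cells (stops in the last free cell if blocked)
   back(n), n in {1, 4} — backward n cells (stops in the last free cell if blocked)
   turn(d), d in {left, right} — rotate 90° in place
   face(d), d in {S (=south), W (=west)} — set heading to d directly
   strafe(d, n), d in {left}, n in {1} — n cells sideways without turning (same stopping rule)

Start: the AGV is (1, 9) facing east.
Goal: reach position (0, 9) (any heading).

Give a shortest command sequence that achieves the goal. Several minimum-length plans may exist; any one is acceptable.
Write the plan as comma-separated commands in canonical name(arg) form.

back(4)

start: (1, 9) facing east
1. back(4) → (0, 9) facing east
shorter routes all fall short; 1 is best.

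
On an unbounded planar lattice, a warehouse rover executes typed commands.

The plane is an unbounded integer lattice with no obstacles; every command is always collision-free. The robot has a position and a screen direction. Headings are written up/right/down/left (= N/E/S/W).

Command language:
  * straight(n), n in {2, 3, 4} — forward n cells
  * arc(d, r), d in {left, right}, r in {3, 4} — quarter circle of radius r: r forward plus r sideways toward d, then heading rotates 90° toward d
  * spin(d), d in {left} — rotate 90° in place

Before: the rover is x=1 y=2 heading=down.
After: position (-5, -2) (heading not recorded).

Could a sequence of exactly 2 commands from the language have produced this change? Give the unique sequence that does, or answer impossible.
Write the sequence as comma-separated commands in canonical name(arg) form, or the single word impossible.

key: running straight(2) before arc(right, 4) would end elsewhere — order is forced
begin: x=1 y=2 heading=down
1. arc(right, 4) → x=-3 y=-2 heading=left
2. straight(2) → x=-5 y=-2 heading=left
uniquely the one of 64 2-step routes that fits.

arc(right, 4), straight(2)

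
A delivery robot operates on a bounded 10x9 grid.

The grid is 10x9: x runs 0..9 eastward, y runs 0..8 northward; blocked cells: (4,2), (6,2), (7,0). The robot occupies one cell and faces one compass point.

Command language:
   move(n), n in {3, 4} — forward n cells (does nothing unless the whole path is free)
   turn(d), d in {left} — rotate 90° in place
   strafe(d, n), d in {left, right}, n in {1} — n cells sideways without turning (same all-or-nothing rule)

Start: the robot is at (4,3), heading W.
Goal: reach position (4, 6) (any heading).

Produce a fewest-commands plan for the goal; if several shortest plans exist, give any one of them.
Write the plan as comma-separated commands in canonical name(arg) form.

from: at (4,3), heading W
[1] after strafe(right, 1): at (4,4), heading W
[2] after strafe(right, 1): at (4,5), heading W
[3] after strafe(right, 1): at (4,6), heading W
minimal: 3 command(s), checked below 3.

strafe(right, 1), strafe(right, 1), strafe(right, 1)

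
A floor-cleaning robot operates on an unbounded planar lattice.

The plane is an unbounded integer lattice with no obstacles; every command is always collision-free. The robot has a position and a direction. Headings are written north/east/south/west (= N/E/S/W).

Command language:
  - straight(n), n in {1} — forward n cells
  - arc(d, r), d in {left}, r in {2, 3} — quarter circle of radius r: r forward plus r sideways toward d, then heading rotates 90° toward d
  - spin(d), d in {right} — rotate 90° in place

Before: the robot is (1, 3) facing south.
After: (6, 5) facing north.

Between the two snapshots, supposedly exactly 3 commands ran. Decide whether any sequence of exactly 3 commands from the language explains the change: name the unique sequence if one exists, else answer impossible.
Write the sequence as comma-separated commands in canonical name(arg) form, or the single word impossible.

key: running straight(1) before arc(left, 2) would end elsewhere — order is forced
from: (1, 3) facing south
1. arc(left, 2) → (3, 1) facing east
2. arc(left, 3) → (6, 4) facing north
3. straight(1) → (6, 5) facing north
no rival 3-sequence matches.

arc(left, 2), arc(left, 3), straight(1)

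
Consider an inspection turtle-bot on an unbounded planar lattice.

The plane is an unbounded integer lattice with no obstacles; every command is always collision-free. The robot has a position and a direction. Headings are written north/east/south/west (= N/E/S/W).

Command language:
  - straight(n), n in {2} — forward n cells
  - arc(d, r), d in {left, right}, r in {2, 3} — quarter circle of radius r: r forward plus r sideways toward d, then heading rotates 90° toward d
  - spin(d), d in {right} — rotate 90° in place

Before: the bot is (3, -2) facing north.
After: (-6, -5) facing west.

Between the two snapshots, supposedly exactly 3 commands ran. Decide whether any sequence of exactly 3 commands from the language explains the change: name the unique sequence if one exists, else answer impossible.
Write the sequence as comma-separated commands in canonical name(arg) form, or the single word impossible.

arc(left, 3), arc(left, 3), arc(right, 3)

key: cell and facing (now W) both changed — the 3 commands mix motion and turning
start: (3, -2) facing north
[1] after arc(left, 3): (0, 1) facing west
[2] after arc(left, 3): (-3, -2) facing south
[3] after arc(right, 3): (-6, -5) facing west
no rival 3-sequence matches.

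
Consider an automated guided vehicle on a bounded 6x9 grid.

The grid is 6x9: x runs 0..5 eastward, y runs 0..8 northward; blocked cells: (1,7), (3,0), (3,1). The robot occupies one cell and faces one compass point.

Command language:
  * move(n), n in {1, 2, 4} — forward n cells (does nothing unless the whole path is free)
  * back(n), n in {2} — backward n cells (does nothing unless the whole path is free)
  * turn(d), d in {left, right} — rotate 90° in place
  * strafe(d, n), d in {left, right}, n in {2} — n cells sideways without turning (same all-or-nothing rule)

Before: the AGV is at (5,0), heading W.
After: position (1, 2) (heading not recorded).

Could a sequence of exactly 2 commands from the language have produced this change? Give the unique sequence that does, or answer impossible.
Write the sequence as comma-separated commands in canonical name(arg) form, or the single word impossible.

key: order matters: swapping strafe(right, 2) and move(4) lands elsewhere
initial: at (5,0), heading W
[1] after strafe(right, 2): at (5,2), heading W
[2] after move(4): at (1,2), heading W
all 64 alternatives checked — unique.

strafe(right, 2), move(4)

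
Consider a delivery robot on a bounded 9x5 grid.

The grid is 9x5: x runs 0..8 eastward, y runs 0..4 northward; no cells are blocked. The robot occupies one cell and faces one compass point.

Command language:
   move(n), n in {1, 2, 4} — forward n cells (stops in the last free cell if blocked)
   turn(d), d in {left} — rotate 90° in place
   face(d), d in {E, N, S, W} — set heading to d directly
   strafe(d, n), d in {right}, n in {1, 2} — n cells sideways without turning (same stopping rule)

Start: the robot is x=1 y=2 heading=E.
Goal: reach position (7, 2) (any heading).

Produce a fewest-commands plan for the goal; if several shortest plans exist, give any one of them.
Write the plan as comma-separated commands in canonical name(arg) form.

move(2), move(4)

initial: x=1 y=2 heading=E
t=1 move(2) ⇒ x=3 y=2 heading=E
t=2 move(4) ⇒ x=7 y=2 heading=E
minimal: 2 command(s), checked below 2.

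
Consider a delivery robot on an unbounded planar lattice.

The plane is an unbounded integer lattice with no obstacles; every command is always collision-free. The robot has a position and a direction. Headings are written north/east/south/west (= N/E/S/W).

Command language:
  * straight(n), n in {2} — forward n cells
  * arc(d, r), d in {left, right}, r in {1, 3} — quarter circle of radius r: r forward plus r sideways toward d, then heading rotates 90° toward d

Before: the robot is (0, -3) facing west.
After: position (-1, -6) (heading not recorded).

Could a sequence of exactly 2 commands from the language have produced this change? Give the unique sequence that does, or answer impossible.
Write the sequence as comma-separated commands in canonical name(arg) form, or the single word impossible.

key: order matters: swapping arc(left, 1) and straight(2) lands elsewhere
initial: (0, -3) facing west
step 1 (arc(left, 1)): (-1, -4) facing south
step 2 (straight(2)): (-1, -6) facing south
all 25 alternatives checked — unique.

arc(left, 1), straight(2)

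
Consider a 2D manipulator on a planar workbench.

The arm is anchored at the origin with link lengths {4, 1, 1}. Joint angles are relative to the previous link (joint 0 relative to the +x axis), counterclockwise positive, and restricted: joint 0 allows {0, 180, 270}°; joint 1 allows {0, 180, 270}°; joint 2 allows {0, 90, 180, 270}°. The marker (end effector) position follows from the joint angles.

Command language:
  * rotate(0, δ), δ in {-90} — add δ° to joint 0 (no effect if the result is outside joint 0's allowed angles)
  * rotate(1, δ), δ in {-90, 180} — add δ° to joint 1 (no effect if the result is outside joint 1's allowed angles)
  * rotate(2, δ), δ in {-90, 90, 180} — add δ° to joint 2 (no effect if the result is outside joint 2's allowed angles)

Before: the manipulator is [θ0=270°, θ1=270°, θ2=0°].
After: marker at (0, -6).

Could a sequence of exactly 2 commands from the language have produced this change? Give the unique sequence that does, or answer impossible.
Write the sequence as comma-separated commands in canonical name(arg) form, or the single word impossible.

rotate(1, -90), rotate(1, 180)

key: order matters: swapping rotate(1, -90) and rotate(1, 180) lands elsewhere
from: [θ0=270°, θ1=270°, θ2=0°]
step 1 (rotate(1, -90)): [θ0=270°, θ1=180°, θ2=0°]
step 2 (rotate(1, 180)): [θ0=270°, θ1=0°, θ2=0°]
all 36 alternatives checked — unique.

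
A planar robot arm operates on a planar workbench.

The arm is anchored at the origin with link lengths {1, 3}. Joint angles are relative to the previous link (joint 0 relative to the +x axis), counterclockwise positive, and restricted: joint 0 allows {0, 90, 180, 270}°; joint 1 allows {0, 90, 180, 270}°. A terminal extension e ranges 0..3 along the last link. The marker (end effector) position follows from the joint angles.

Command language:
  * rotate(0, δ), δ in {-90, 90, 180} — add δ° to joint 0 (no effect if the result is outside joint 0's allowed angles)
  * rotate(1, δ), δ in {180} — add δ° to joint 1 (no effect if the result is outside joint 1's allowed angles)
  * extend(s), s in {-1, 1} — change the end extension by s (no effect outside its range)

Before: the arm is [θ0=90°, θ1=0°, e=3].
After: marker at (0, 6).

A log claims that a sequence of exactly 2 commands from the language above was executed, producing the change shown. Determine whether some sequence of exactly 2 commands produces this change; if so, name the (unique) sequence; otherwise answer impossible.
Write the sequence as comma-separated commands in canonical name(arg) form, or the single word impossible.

key: order matters: swapping extend(1) and extend(-1) lands elsewhere
start: [θ0=90°, θ1=0°, e=3]
[1] after extend(1): [θ0=90°, θ1=0°, e=3]
[2] after extend(-1): [θ0=90°, θ1=0°, e=2]
all 36 alternatives checked — unique.

extend(1), extend(-1)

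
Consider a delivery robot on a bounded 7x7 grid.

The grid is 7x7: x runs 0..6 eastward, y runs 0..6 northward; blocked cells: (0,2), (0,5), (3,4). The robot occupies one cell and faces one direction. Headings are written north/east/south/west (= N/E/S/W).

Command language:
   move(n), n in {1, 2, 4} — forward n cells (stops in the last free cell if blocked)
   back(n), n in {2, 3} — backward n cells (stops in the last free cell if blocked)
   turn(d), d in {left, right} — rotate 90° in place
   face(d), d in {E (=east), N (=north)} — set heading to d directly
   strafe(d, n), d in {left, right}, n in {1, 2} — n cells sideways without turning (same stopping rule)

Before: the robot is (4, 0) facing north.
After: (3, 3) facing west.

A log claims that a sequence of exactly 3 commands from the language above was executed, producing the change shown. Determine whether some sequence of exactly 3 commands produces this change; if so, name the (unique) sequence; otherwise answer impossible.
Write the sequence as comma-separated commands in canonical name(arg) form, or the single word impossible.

key: cell and facing (now W) both changed — the 3 commands mix motion and turning
from: (4, 0) facing north
step 1 (strafe(left, 1)): (3, 0) facing north
step 2 (move(4)): (3, 3) facing north
step 3 (turn(left)): (3, 3) facing west
no other 3-command option fits: unique.

strafe(left, 1), move(4), turn(left)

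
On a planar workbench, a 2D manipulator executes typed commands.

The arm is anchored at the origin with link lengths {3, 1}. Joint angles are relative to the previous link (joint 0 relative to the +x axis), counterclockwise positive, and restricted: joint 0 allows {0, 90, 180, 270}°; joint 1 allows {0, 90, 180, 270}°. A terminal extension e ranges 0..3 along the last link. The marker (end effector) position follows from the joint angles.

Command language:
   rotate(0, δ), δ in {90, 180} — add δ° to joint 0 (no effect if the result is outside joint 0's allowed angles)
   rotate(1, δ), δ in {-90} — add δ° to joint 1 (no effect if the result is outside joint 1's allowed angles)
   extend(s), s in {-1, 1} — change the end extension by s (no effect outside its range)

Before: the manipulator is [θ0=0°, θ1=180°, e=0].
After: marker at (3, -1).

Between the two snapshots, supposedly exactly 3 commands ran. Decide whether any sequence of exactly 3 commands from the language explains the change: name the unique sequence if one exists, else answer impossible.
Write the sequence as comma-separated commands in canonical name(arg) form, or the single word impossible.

rotate(1, -90), rotate(1, -90), rotate(1, -90)

begin: [θ0=0°, θ1=180°, e=0]
t=1 rotate(1, -90) ⇒ [θ0=0°, θ1=90°, e=0]
t=2 rotate(1, -90) ⇒ [θ0=0°, θ1=0°, e=0]
t=3 rotate(1, -90) ⇒ [θ0=0°, θ1=270°, e=0]
no other 3-command option fits: unique.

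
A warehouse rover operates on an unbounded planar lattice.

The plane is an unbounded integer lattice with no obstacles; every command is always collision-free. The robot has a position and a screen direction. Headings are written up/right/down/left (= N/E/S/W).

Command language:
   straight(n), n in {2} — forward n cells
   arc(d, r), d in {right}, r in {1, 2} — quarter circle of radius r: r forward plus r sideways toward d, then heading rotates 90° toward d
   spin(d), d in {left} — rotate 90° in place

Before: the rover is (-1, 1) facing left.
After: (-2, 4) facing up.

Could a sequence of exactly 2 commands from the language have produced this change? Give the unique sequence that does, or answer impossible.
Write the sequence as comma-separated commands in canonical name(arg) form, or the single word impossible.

arc(right, 1), straight(2)

key: position moved to (-2,4) AND the heading swung to N — translation plus rotation needed
begin: (-1, 1) facing left
t=1 arc(right, 1) ⇒ (-2, 2) facing up
t=2 straight(2) ⇒ (-2, 4) facing up
uniquely the one of 16 2-step routes that fits.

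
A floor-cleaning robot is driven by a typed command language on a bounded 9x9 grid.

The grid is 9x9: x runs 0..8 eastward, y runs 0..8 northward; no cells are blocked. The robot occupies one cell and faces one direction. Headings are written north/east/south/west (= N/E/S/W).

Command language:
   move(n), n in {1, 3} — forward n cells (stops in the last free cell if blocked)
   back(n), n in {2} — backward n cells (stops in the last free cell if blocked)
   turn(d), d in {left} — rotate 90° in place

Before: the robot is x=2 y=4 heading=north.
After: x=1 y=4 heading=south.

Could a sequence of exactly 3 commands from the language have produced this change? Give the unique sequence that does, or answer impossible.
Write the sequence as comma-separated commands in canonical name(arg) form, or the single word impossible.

turn(left), move(1), turn(left)

key: cell and facing (now S) both changed — the 3 commands mix motion and turning
from: x=2 y=4 heading=north
step 1 (turn(left)): x=2 y=4 heading=west
step 2 (move(1)): x=1 y=4 heading=west
step 3 (turn(left)): x=1 y=4 heading=south
no other 3-command option fits: unique.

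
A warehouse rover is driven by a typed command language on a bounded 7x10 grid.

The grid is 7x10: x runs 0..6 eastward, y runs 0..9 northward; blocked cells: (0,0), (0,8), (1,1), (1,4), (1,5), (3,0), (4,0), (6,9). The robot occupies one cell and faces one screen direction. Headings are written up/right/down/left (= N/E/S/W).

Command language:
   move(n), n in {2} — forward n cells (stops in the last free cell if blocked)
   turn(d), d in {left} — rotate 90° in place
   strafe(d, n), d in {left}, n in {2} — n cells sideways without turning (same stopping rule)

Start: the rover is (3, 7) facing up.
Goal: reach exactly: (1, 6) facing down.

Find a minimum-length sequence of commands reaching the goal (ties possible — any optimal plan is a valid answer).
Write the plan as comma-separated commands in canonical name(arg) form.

turn(left), move(2), turn(left), move(2)

initial: (3, 7) facing up
t=1 turn(left) ⇒ (3, 7) facing left
t=2 move(2) ⇒ (1, 7) facing left
t=3 turn(left) ⇒ (1, 7) facing down
t=4 move(2) ⇒ (1, 6) facing down
nothing shorter than 4 reaches the goal.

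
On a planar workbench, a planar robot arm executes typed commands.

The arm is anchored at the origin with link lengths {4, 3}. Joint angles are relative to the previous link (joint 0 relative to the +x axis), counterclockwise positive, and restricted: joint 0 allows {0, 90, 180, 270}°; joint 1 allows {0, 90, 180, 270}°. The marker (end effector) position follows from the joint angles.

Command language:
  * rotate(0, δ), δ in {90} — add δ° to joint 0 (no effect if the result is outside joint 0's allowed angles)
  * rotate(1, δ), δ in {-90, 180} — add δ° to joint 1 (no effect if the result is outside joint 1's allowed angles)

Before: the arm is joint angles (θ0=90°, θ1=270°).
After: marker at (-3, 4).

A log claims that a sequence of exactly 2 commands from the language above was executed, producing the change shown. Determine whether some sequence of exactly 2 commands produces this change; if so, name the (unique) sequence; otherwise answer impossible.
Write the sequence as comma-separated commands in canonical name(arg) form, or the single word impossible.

from: joint angles (θ0=90°, θ1=270°)
1. rotate(1, -90) → joint angles (θ0=90°, θ1=180°)
2. rotate(1, -90) → joint angles (θ0=90°, θ1=90°)
no rival 2-sequence matches.

rotate(1, -90), rotate(1, -90)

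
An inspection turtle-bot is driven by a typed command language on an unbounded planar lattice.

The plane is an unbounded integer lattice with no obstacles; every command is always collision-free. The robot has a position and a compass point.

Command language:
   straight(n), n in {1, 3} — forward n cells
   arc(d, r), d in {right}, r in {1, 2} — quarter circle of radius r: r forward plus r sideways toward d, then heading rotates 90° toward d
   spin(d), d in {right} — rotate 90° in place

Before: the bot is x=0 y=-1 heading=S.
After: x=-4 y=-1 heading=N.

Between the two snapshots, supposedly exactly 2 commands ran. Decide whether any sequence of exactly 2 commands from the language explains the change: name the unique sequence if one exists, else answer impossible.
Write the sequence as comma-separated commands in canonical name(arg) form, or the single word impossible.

key: cell and facing (now N) both changed — the 2 commands mix motion and turning
begin: x=0 y=-1 heading=S
step 1 (arc(right, 2)): x=-2 y=-3 heading=W
step 2 (arc(right, 2)): x=-4 y=-1 heading=N
no rival 2-sequence matches.

arc(right, 2), arc(right, 2)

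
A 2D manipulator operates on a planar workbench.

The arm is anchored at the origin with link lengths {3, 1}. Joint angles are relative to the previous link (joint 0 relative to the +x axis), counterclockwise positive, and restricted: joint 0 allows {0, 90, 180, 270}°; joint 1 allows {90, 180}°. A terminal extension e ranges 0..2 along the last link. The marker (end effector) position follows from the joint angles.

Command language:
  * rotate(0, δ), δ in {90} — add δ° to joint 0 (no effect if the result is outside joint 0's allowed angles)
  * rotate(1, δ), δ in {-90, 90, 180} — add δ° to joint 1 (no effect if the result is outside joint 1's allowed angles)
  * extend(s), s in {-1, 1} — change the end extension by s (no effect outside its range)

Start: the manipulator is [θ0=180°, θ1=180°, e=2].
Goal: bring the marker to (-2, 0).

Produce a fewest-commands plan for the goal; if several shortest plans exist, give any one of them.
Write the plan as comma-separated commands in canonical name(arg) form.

extend(-1), extend(-1)

begin: [θ0=180°, θ1=180°, e=2]
[1] after extend(-1): [θ0=180°, θ1=180°, e=1]
[2] after extend(-1): [θ0=180°, θ1=180°, e=0]
shorter routes all fall short; 2 is best.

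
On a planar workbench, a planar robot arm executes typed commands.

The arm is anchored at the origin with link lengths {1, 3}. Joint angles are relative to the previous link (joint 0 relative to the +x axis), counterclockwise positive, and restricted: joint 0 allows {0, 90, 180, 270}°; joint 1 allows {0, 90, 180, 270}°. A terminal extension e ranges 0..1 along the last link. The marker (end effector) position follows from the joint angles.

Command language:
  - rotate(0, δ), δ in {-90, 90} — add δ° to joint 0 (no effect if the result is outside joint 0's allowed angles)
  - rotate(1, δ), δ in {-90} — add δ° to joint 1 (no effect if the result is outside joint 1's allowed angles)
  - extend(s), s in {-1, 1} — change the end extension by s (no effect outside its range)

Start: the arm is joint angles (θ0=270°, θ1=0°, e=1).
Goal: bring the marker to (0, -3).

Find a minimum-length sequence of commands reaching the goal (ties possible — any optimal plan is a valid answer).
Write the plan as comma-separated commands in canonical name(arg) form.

rotate(0, 90), rotate(0, 90), rotate(1, -90), rotate(1, -90)

t0: joint angles (θ0=270°, θ1=0°, e=1)
1. rotate(0, 90) → joint angles (θ0=0°, θ1=0°, e=1)
2. rotate(0, 90) → joint angles (θ0=90°, θ1=0°, e=1)
3. rotate(1, -90) → joint angles (θ0=90°, θ1=270°, e=1)
4. rotate(1, -90) → joint angles (θ0=90°, θ1=180°, e=1)
no 3-step plan works, so 4 is optimal.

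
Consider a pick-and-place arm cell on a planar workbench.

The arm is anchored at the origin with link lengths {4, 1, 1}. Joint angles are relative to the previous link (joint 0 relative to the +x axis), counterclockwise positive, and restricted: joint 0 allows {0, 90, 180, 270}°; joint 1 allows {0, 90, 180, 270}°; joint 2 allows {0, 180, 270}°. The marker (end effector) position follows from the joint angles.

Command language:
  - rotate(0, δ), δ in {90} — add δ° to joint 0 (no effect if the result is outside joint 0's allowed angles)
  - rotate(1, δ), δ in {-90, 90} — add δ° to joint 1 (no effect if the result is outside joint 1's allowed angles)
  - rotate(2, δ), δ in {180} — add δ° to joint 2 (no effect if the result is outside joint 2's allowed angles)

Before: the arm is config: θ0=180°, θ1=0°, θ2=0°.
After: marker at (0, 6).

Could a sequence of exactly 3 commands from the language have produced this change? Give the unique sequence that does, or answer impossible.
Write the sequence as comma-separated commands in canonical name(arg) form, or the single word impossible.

begin: config: θ0=180°, θ1=0°, θ2=0°
step 1 (rotate(0, 90)): config: θ0=270°, θ1=0°, θ2=0°
step 2 (rotate(0, 90)): config: θ0=0°, θ1=0°, θ2=0°
step 3 (rotate(0, 90)): config: θ0=90°, θ1=0°, θ2=0°
uniquely the one of 64 3-step routes that fits.

rotate(0, 90), rotate(0, 90), rotate(0, 90)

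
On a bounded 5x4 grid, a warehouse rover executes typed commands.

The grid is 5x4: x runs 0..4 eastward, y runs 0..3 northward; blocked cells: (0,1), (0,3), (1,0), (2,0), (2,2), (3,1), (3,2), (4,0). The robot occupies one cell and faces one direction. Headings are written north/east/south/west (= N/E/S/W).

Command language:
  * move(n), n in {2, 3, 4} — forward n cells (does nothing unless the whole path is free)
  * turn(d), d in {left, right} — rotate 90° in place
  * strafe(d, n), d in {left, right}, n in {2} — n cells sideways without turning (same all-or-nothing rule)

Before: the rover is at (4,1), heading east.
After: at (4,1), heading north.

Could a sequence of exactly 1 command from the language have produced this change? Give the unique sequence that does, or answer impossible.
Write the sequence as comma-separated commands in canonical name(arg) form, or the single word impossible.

turn(left)

key: parked at (4,1) the whole time — nothing moves the robot
start: at (4,1), heading east
1. turn(left) → at (4,1), heading north
no other 1-command option fits: unique.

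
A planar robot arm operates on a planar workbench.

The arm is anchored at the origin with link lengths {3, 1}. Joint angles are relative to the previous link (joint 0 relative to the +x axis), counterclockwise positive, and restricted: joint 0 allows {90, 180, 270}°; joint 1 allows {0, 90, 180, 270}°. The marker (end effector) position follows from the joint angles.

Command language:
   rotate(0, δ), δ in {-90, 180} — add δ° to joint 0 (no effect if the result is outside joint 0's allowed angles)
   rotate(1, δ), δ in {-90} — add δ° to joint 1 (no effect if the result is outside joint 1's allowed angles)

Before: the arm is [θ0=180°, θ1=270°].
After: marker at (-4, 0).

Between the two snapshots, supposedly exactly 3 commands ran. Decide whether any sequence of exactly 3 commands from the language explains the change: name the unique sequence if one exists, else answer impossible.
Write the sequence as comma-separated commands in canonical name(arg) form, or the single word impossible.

rotate(1, -90), rotate(1, -90), rotate(1, -90)

from: [θ0=180°, θ1=270°]
t=1 rotate(1, -90) ⇒ [θ0=180°, θ1=180°]
t=2 rotate(1, -90) ⇒ [θ0=180°, θ1=90°]
t=3 rotate(1, -90) ⇒ [θ0=180°, θ1=0°]
no rival 3-sequence matches.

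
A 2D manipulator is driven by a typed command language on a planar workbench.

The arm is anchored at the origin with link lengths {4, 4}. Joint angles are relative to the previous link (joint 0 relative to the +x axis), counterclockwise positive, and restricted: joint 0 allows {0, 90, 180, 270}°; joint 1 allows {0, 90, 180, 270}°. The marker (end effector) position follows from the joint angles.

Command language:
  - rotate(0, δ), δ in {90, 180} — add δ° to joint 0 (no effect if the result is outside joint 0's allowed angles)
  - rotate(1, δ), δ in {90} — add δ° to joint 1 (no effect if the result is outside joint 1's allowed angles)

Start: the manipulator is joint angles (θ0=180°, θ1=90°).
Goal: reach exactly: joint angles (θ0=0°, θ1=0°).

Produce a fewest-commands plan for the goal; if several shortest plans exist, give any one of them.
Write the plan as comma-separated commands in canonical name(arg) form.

rotate(1, 90), rotate(1, 90), rotate(1, 90), rotate(0, 180)

from: joint angles (θ0=180°, θ1=90°)
[1] after rotate(1, 90): joint angles (θ0=180°, θ1=180°)
[2] after rotate(1, 90): joint angles (θ0=180°, θ1=270°)
[3] after rotate(1, 90): joint angles (θ0=180°, θ1=0°)
[4] after rotate(0, 180): joint angles (θ0=0°, θ1=0°)
no 3-step plan works, so 4 is optimal.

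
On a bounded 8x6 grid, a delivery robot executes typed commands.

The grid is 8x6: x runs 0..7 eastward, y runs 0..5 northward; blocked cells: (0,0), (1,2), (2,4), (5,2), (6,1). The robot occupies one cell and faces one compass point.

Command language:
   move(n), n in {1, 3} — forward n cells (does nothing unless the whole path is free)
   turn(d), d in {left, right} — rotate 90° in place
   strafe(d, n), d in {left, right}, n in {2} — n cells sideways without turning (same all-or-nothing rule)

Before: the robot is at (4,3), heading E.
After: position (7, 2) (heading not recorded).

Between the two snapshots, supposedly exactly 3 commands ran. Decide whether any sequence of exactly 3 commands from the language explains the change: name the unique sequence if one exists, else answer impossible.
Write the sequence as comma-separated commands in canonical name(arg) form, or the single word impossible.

key: order matters: swapping move(3) and move(1) lands elsewhere
initial: at (4,3), heading E
[1] after move(3): at (7,3), heading E
[2] after turn(right): at (7,3), heading S
[3] after move(1): at (7,2), heading S
no rival 3-sequence matches.

move(3), turn(right), move(1)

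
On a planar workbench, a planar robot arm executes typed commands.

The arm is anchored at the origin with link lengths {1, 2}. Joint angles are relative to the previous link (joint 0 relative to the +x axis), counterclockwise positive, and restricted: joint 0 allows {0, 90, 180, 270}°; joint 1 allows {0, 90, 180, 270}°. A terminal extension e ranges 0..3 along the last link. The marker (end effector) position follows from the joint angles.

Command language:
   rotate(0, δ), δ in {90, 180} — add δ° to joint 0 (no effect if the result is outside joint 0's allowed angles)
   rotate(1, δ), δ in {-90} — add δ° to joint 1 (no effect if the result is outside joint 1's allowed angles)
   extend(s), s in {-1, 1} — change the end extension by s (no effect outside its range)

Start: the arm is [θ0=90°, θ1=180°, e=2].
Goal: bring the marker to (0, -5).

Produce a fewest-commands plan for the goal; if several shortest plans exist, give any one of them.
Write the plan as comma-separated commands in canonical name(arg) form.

rotate(0, 180), rotate(1, -90), rotate(1, -90)

t0: [θ0=90°, θ1=180°, e=2]
1. rotate(0, 180) → [θ0=270°, θ1=180°, e=2]
2. rotate(1, -90) → [θ0=270°, θ1=90°, e=2]
3. rotate(1, -90) → [θ0=270°, θ1=0°, e=2]
shorter routes all fall short; 3 is best.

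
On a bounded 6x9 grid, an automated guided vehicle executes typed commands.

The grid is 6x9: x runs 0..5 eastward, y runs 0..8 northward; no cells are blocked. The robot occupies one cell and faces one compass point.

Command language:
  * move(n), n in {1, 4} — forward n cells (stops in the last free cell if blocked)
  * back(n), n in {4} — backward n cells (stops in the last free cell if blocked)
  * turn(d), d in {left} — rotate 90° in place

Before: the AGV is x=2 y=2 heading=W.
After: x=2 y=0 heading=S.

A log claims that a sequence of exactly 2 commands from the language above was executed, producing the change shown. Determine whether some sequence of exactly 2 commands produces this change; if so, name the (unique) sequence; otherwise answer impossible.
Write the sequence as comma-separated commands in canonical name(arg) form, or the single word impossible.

turn(left), move(4)

key: running move(4) before turn(left) would end elsewhere — order is forced
from: x=2 y=2 heading=W
[1] after turn(left): x=2 y=2 heading=S
[2] after move(4): x=2 y=0 heading=S
uniquely the one of 16 2-step routes that fits.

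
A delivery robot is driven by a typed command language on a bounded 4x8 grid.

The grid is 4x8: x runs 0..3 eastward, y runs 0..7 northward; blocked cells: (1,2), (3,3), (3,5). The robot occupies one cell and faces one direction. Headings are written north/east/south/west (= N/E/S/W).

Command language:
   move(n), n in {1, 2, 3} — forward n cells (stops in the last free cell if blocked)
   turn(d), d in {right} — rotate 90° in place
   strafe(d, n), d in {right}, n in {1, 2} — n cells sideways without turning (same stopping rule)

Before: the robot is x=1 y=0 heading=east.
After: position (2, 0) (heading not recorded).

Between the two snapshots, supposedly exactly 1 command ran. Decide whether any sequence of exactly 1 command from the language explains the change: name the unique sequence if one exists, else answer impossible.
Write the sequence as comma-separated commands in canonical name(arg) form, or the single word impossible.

t0: x=1 y=0 heading=east
t=1 move(1) ⇒ x=2 y=0 heading=east
uniquely the one of 6 1-step routes that fits.

move(1)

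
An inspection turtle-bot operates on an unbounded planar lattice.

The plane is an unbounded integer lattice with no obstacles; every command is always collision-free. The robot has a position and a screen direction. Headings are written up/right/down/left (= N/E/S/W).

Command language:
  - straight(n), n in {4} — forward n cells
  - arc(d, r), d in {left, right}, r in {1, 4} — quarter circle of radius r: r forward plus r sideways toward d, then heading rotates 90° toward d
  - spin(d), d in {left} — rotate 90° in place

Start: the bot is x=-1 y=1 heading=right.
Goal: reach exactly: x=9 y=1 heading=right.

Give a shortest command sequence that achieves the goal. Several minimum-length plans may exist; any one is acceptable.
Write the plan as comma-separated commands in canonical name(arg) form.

from: x=-1 y=1 heading=right
t=1 arc(left, 4) ⇒ x=3 y=5 heading=up
t=2 arc(right, 1) ⇒ x=4 y=6 heading=right
t=3 arc(right, 1) ⇒ x=5 y=5 heading=down
t=4 arc(left, 4) ⇒ x=9 y=1 heading=right
nothing shorter than 4 reaches the goal.

arc(left, 4), arc(right, 1), arc(right, 1), arc(left, 4)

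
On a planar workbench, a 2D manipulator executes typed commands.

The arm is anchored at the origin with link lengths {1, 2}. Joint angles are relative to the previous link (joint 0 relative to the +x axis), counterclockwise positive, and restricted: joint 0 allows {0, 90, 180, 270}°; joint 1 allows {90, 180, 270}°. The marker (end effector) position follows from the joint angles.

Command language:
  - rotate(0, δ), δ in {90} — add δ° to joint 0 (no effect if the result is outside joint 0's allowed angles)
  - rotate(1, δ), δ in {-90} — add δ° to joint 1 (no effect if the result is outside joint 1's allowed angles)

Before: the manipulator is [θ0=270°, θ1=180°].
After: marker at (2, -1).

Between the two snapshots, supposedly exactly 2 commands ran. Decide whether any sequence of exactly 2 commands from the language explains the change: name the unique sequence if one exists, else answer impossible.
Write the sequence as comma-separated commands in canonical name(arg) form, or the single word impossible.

rotate(1, -90), rotate(1, -90)

initial: [θ0=270°, θ1=180°]
t=1 rotate(1, -90) ⇒ [θ0=270°, θ1=90°]
t=2 rotate(1, -90) ⇒ [θ0=270°, θ1=90°]
uniquely the one of 4 2-step routes that fits.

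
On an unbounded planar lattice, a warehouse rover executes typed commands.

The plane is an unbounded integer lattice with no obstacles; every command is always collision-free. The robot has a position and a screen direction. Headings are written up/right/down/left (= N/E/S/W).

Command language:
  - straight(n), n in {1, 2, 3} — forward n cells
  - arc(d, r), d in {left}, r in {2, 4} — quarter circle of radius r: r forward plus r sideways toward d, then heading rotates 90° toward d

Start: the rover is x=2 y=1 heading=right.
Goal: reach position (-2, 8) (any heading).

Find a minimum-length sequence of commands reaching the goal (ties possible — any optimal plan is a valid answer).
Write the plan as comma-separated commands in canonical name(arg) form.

arc(left, 2), straight(1), arc(left, 4), straight(2)

initial: x=2 y=1 heading=right
step 1 (arc(left, 2)): x=4 y=3 heading=up
step 2 (straight(1)): x=4 y=4 heading=up
step 3 (arc(left, 4)): x=0 y=8 heading=left
step 4 (straight(2)): x=-2 y=8 heading=left
shorter routes all fall short; 4 is best.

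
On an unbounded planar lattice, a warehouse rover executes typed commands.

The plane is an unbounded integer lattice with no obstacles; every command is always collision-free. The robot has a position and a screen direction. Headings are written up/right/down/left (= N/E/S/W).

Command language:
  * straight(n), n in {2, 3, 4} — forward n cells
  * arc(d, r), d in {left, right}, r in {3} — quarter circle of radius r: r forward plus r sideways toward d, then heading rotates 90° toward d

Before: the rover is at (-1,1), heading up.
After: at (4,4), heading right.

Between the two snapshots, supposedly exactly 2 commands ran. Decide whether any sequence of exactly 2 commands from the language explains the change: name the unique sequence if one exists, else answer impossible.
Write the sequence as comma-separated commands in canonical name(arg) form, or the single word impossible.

arc(right, 3), straight(2)

key: running straight(2) before arc(right, 3) would end elsewhere — order is forced
start: at (-1,1), heading up
t=1 arc(right, 3) ⇒ at (2,4), heading right
t=2 straight(2) ⇒ at (4,4), heading right
no rival 2-sequence matches.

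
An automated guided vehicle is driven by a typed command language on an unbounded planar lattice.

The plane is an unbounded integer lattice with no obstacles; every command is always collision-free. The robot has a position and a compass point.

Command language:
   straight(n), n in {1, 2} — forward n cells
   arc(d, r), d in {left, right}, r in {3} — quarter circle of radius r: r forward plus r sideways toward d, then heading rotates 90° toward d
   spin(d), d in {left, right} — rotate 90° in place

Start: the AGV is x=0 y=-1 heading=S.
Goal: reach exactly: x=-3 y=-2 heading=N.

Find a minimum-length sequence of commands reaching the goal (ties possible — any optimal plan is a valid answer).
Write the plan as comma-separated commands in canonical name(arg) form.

initial: x=0 y=-1 heading=S
[1] after arc(right, 3): x=-3 y=-4 heading=W
[2] after spin(right): x=-3 y=-4 heading=N
[3] after straight(2): x=-3 y=-2 heading=N
no 2-step plan works, so 3 is optimal.

arc(right, 3), spin(right), straight(2)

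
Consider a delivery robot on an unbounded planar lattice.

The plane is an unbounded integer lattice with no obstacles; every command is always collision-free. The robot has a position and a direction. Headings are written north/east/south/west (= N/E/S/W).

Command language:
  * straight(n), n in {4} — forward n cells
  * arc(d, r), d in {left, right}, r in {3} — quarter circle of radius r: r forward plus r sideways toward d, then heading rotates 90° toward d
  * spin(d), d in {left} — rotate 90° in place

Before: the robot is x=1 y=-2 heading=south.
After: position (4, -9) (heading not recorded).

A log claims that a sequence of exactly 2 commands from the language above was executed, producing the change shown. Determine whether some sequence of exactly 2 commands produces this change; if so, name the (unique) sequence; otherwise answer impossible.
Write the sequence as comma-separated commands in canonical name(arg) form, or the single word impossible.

straight(4), arc(left, 3)

key: running arc(left, 3) before straight(4) would end elsewhere — order is forced
t0: x=1 y=-2 heading=south
step 1 (straight(4)): x=1 y=-6 heading=south
step 2 (arc(left, 3)): x=4 y=-9 heading=east
no rival 2-sequence matches.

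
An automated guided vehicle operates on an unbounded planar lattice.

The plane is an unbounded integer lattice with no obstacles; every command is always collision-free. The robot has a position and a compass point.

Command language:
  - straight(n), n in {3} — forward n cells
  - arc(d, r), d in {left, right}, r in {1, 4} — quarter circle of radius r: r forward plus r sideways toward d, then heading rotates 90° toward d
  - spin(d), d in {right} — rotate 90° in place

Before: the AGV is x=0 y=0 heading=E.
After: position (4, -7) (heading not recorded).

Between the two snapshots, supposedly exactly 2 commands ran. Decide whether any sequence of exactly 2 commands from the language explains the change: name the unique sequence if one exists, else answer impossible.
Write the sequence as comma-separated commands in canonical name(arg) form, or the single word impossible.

arc(right, 4), straight(3)

key: running straight(3) before arc(right, 4) would end elsewhere — order is forced
begin: x=0 y=0 heading=E
1. arc(right, 4) → x=4 y=-4 heading=S
2. straight(3) → x=4 y=-7 heading=S
uniquely the one of 36 2-step routes that fits.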